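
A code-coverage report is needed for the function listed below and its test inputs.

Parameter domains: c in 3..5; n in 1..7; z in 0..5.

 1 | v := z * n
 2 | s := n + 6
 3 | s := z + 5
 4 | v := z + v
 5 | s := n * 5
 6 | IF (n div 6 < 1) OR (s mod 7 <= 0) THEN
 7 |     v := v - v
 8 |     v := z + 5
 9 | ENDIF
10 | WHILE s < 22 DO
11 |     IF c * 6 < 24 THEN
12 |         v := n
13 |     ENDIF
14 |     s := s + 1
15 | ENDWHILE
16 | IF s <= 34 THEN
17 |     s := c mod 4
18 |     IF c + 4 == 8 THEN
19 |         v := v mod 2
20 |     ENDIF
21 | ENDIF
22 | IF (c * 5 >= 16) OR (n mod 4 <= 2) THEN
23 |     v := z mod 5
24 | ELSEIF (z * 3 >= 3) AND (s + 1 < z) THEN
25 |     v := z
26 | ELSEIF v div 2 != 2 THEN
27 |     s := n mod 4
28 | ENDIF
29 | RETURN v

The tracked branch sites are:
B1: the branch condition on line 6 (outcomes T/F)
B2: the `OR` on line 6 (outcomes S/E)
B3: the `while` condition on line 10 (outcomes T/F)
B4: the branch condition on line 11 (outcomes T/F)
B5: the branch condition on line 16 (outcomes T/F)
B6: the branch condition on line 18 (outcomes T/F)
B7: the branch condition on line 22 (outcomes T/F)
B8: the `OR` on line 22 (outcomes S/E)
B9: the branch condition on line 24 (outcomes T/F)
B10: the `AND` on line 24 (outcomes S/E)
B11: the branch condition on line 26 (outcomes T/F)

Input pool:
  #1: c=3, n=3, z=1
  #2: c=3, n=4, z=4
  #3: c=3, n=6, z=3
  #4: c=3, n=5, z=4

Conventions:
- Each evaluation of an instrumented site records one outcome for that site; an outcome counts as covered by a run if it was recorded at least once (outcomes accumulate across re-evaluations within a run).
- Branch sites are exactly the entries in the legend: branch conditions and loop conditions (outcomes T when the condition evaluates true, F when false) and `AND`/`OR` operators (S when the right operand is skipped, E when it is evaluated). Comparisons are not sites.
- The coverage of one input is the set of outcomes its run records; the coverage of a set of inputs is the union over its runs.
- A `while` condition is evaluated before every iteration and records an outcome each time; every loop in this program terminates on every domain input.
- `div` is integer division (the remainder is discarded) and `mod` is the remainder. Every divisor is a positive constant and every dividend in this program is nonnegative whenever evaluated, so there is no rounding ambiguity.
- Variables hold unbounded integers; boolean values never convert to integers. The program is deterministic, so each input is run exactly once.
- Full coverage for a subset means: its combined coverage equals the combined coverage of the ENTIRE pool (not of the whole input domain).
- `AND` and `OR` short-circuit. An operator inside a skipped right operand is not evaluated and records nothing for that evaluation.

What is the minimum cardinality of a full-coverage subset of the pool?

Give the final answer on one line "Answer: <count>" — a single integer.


test 1 (c=3, n=3, z=1) fires B2->S, B1->T, B3->T, B4->T, B3->T, B4->T, B3->T, B4->T, B3->T, B4->T, B3->T, B4->T, B3->T, B4->T, ...; hits B1=T, B2=S, B3=T, B3=F, B4=T, B5=T, B6=F, B7=F, B8=E, B9=F, B10=E, B11=T
test 2 (c=3, n=4, z=4) fires B2->S, B1->T, B3->T, B4->T, B3->T, B4->T, B3->F, B5->T, B6->F, B8->E, B7->T; hits B1=T, B2=S, B3=T, B3=F, B4=T, B5=T, B6=F, B7=T, B8=E
test 3 (c=3, n=6, z=3) fires B2->E, B1->F, B3->F, B5->T, B6->F, B8->E, B7->T; hits B1=F, B2=E, B3=F, B5=T, B6=F, B7=T, B8=E
test 4 (c=3, n=5, z=4) fires B2->S, B1->T, B3->F, B5->T, B6->F, B8->E, B7->T; hits B1=T, B2=S, B3=F, B5=T, B6=F, B7=T, B8=E
together the pool reaches 15 outcomes: B1=T, B1=F, B2=S, B2=E, B3=T, B3=F, B4=T, B5=T, B6=F, B7=T, B7=F, B8=E, B9=F, B10=E, B11=T
every size-1 subset falls short of the 15 outcomes (best: 12/15)
the canonical winner is {1, 3}: size 2, full 15-outcome coverage, earliest index list among size-2 covers
Answer: 2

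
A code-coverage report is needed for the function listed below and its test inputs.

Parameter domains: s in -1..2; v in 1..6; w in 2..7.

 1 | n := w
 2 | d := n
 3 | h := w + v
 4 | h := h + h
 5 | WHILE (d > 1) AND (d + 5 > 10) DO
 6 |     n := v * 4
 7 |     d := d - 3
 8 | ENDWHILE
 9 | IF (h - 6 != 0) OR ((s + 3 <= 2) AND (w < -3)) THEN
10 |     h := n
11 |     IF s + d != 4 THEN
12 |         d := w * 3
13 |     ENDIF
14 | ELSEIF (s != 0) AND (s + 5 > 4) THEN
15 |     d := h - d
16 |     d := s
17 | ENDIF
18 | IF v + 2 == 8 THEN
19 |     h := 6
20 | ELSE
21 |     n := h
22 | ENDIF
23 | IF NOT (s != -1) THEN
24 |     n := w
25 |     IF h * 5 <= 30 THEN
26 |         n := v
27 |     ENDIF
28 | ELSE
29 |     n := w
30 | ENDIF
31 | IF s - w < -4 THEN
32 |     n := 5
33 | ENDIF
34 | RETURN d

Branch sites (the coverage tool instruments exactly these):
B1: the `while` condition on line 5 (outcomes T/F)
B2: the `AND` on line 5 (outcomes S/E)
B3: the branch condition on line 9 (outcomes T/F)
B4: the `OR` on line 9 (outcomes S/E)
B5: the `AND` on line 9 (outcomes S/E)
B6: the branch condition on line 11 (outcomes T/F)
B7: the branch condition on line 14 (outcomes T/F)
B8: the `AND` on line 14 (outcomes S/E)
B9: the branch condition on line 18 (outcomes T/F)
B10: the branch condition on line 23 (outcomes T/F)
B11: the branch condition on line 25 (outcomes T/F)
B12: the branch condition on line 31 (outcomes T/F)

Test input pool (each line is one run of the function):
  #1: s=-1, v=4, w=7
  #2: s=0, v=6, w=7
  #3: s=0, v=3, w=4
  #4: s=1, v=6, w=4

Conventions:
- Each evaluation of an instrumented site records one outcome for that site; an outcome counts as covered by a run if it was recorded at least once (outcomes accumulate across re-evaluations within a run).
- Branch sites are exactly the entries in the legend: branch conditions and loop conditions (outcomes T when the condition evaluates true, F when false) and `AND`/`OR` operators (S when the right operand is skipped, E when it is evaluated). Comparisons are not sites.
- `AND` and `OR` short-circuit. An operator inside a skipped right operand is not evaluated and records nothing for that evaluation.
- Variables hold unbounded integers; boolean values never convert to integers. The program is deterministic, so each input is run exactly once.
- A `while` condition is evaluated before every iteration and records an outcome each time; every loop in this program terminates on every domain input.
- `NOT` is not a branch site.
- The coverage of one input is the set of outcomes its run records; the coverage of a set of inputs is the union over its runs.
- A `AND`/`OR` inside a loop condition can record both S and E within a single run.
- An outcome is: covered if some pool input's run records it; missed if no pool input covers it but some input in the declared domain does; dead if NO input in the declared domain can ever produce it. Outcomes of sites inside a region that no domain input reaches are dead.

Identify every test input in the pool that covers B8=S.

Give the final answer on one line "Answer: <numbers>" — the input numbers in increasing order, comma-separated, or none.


input #1 (s=-1, v=4, w=7): misses B8=S
input #2 (s=0, v=6, w=7): misses B8=S
input #3 (s=0, v=3, w=4): misses B8=S
input #4 (s=1, v=6, w=4): misses B8=S
Answer: none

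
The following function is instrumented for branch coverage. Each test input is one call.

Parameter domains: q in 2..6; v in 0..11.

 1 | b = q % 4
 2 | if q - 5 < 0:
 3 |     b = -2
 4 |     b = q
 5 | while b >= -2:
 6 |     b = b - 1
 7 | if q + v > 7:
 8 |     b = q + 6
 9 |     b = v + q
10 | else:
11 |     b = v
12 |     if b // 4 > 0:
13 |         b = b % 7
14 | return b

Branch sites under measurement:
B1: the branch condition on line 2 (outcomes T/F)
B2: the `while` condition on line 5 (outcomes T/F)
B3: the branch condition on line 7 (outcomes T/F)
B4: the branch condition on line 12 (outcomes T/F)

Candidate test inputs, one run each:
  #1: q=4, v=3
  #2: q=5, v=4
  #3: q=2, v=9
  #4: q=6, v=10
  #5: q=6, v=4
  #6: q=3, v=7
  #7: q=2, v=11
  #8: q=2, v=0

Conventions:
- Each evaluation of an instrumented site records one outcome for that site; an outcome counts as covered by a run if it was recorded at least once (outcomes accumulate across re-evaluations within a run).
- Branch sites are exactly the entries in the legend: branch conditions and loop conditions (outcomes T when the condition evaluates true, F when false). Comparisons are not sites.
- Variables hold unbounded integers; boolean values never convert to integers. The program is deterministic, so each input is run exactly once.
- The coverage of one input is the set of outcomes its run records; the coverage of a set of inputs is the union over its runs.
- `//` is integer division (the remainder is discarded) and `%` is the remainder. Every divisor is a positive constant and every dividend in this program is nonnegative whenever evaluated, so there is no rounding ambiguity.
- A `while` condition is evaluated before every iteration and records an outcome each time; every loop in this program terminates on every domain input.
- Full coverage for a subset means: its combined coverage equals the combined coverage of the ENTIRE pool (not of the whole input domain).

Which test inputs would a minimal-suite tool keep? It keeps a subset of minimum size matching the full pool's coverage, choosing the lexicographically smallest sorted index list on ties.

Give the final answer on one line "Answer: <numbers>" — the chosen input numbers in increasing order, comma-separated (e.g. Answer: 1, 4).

input #1, q=4, v=3: events B1->T, B2->T, B2->T, B2->T, B2->T, B2->T, B2->T, B2->T, B2->F, B3->F, B4->F; outcomes B1=T, B2=T, B2=F, B3=F, B4=F
input #2, q=5, v=4: events B1->F, B2->T, B2->T, B2->T, B2->T, B2->F, B3->T; outcomes B1=F, B2=T, B2=F, B3=T
input #3, q=2, v=9: events B1->T, B2->T, B2->T, B2->T, B2->T, B2->T, B2->F, B3->T; outcomes B1=T, B2=T, B2=F, B3=T
input #4, q=6, v=10: events B1->F, B2->T, B2->T, B2->T, B2->T, B2->T, B2->F, B3->T; outcomes B1=F, B2=T, B2=F, B3=T
input #5, q=6, v=4: events B1->F, B2->T, B2->T, B2->T, B2->T, B2->T, B2->F, B3->T; outcomes B1=F, B2=T, B2=F, B3=T
input #6, q=3, v=7: events B1->T, B2->T, B2->T, B2->T, B2->T, B2->T, B2->T, B2->F, B3->T; outcomes B1=T, B2=T, B2=F, B3=T
input #7, q=2, v=11: events B1->T, B2->T, B2->T, B2->T, B2->T, B2->T, B2->F, B3->T; outcomes B1=T, B2=T, B2=F, B3=T
input #8, q=2, v=0: events B1->T, B2->T, B2->T, B2->T, B2->T, B2->T, B2->F, B3->F, B4->F; outcomes B1=T, B2=T, B2=F, B3=F, B4=F
pool-wide coverage (7 outcomes): B1=T, B1=F, B2=T, B2=F, B3=T, B3=F, B4=F
checked all size-1 subsets: none covers 7 outcomes (max 5/7)
size 2: inputs {1, 2} cover all 7 outcomes, and no lexicographically smaller subset of this size does

Answer: 1, 2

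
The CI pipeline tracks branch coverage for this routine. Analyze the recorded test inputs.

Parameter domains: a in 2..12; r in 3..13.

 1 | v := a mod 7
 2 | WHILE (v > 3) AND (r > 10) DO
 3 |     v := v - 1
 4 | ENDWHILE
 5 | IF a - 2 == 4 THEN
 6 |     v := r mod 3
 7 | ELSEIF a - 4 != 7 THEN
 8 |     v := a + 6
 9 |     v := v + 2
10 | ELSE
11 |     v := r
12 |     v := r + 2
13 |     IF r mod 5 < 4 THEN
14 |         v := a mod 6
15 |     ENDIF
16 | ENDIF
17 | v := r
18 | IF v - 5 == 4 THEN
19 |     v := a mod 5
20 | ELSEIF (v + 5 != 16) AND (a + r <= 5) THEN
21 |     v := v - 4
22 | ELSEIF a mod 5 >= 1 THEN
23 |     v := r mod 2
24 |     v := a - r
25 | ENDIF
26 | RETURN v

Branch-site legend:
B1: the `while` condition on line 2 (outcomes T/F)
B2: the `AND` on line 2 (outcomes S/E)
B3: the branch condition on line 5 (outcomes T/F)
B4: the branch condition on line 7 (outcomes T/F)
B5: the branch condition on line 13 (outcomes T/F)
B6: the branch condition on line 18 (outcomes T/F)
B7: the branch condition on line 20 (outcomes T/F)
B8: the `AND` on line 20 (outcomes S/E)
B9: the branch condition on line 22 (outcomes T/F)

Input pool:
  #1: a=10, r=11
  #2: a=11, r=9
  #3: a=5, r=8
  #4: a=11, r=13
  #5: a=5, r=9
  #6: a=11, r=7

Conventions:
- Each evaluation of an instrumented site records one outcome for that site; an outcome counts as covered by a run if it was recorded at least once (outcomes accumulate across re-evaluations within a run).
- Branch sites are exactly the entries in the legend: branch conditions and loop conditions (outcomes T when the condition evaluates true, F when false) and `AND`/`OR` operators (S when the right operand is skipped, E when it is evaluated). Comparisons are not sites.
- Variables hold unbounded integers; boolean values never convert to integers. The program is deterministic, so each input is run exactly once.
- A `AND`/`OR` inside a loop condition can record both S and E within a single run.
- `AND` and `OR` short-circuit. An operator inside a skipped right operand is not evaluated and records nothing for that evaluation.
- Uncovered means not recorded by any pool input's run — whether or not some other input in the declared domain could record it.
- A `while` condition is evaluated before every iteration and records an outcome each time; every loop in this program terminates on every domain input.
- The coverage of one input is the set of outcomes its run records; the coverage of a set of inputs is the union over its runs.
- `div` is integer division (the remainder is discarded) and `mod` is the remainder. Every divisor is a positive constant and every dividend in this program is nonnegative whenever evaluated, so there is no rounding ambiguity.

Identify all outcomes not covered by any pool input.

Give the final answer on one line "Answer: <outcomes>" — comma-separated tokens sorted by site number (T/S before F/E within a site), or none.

run #1 (a=10, r=11) runs B2->S, B1->F, B3->F, B4->T, B6->F, B8->S, B7->F, B9->F; records B1=F, B2=S, B3=F, B4=T, B6=F, B7=F, B8=S, B9=F
run #2 (a=11, r=9) runs B2->E, B1->F, B3->F, B4->F, B5->F, B6->T; records B1=F, B2=E, B3=F, B4=F, B5=F, B6=T
run #3 (a=5, r=8) runs B2->E, B1->F, B3->F, B4->T, B6->F, B8->E, B7->F, B9->F; records B1=F, B2=E, B3=F, B4=T, B6=F, B7=F, B8=E, B9=F
run #4 (a=11, r=13) runs B2->E, B1->T, B2->S, B1->F, B3->F, B4->F, B5->T, B6->F, B8->E, B7->F, B9->T; records B1=T, B1=F, B2=S, B2=E, B3=F, B4=F, B5=T, B6=F, B7=F, B8=E, B9=T
run #5 (a=5, r=9) runs B2->E, B1->F, B3->F, B4->T, B6->T; records B1=F, B2=E, B3=F, B4=T, B6=T
run #6 (a=11, r=7) runs B2->E, B1->F, B3->F, B4->F, B5->T, B6->F, B8->E, B7->F, B9->T; records B1=F, B2=E, B3=F, B4=F, B5=T, B6=F, B7=F, B8=E, B9=T
union over the pool: B1=T, B1=F, B2=S, B2=E, B3=F, B4=T, B4=F, B5=T, B5=F, B6=T, B6=F, B7=F, B8=S, B8=E, B9=T, B9=F
uncovered (2 of 18): B3=T, B7=T

Answer: B3=T, B7=T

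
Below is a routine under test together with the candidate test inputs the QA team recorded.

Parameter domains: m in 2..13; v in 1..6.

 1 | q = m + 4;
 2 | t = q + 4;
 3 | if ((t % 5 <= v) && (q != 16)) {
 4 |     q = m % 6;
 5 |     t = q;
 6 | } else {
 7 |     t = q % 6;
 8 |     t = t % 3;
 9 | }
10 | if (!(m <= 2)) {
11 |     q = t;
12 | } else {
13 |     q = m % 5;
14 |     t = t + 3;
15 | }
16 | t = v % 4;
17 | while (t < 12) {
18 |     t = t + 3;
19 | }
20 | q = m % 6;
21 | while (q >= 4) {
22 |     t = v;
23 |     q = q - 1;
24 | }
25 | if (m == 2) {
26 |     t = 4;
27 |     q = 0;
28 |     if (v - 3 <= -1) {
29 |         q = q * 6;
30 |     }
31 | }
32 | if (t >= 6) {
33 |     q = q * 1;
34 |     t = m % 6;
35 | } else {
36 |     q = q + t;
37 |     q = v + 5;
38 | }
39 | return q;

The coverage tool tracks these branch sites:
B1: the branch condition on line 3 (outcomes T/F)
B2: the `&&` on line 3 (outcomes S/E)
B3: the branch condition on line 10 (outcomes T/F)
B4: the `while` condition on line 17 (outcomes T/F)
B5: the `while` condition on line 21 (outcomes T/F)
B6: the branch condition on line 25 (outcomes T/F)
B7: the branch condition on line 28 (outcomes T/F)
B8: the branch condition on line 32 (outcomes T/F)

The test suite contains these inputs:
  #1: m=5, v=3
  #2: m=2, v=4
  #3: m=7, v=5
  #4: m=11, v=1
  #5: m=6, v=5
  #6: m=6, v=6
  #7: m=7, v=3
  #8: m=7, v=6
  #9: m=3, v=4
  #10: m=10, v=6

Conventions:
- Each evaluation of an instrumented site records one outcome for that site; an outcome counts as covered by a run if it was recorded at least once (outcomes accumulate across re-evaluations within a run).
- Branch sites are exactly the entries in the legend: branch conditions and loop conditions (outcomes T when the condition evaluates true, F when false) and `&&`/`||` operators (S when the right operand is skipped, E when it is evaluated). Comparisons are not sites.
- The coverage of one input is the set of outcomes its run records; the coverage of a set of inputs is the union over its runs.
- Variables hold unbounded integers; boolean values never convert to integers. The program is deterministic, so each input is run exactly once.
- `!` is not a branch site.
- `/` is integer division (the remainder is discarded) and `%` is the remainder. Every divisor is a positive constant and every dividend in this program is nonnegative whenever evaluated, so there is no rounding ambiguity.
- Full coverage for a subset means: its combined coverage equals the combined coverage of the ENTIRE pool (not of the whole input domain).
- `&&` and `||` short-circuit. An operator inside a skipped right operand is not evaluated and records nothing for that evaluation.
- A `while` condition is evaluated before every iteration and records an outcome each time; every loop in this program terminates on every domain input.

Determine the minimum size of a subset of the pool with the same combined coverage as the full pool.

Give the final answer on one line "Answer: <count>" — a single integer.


#1 (m=5, v=3) -> B2->E, B1->T, B3->T, B4->T, B4->T, B4->T, B4->F, B5->T, B5->T, B5->F, B6->F, B8->F; covered: B1=T, B2=E, B3=T, B4=T, B4=F, B5=T, B5=F, B6=F, B8=F
#2 (m=2, v=4) -> B2->E, B1->T, B3->F, B4->T, B4->T, B4->T, B4->T, B4->F, B5->F, B6->T, B7->F, B8->F; covered: B1=T, B2=E, B3=F, B4=T, B4=F, B5=F, B6=T, B7=F, B8=F
#3 (m=7, v=5) -> B2->E, B1->T, B3->T, B4->T, B4->T, B4->T, B4->T, B4->F, B5->F, B6->F, B8->T; covered: B1=T, B2=E, B3=T, B4=T, B4=F, B5=F, B6=F, B8=T
#4 (m=11, v=1) -> B2->S, B1->F, B3->T, B4->T, B4->T, B4->T, B4->T, B4->F, B5->T, B5->T, B5->F, B6->F, B8->F; covered: B1=F, B2=S, B3=T, B4=T, B4=F, B5=T, B5=F, B6=F, B8=F
#5 (m=6, v=5) -> B2->E, B1->T, B3->T, B4->T, B4->T, B4->T, B4->T, B4->F, B5->F, B6->F, B8->T; covered: B1=T, B2=E, B3=T, B4=T, B4=F, B5=F, B6=F, B8=T
#6 (m=6, v=6) -> B2->E, B1->T, B3->T, B4->T, B4->T, B4->T, B4->T, B4->F, B5->F, B6->F, B8->T; covered: B1=T, B2=E, B3=T, B4=T, B4=F, B5=F, B6=F, B8=T
#7 (m=7, v=3) -> B2->E, B1->T, B3->T, B4->T, B4->T, B4->T, B4->F, B5->F, B6->F, B8->T; covered: B1=T, B2=E, B3=T, B4=T, B4=F, B5=F, B6=F, B8=T
#8 (m=7, v=6) -> B2->E, B1->T, B3->T, B4->T, B4->T, B4->T, B4->T, B4->F, B5->F, B6->F, B8->T; covered: B1=T, B2=E, B3=T, B4=T, B4=F, B5=F, B6=F, B8=T
#9 (m=3, v=4) -> B2->E, B1->T, B3->T, B4->T, B4->T, B4->T, B4->T, B4->F, B5->F, B6->F, B8->T; covered: B1=T, B2=E, B3=T, B4=T, B4=F, B5=F, B6=F, B8=T
#10 (m=10, v=6) -> B2->E, B1->T, B3->T, B4->T, B4->T, B4->T, B4->T, B4->F, B5->T, B5->F, B6->F, B8->T; covered: B1=T, B2=E, B3=T, B4=T, B4=F, B5=T, B5=F, B6=F, B8=T
union over all inputs: B1=T, B1=F, B2=S, B2=E, B3=T, B3=F, B4=T, B4=F, B5=T, B5=F, B6=T, B6=F, B7=F, B8=T, B8=F (15 outcomes)
checked all size-1 subsets: none covers 15 outcomes (max 9/15)
checked all size-2 subsets: none covers 15 outcomes (max 14/15)
at size 3, {2, 3, 4} reaches all 15 outcomes; every lexicographically earlier size-3 subset fails
Answer: 3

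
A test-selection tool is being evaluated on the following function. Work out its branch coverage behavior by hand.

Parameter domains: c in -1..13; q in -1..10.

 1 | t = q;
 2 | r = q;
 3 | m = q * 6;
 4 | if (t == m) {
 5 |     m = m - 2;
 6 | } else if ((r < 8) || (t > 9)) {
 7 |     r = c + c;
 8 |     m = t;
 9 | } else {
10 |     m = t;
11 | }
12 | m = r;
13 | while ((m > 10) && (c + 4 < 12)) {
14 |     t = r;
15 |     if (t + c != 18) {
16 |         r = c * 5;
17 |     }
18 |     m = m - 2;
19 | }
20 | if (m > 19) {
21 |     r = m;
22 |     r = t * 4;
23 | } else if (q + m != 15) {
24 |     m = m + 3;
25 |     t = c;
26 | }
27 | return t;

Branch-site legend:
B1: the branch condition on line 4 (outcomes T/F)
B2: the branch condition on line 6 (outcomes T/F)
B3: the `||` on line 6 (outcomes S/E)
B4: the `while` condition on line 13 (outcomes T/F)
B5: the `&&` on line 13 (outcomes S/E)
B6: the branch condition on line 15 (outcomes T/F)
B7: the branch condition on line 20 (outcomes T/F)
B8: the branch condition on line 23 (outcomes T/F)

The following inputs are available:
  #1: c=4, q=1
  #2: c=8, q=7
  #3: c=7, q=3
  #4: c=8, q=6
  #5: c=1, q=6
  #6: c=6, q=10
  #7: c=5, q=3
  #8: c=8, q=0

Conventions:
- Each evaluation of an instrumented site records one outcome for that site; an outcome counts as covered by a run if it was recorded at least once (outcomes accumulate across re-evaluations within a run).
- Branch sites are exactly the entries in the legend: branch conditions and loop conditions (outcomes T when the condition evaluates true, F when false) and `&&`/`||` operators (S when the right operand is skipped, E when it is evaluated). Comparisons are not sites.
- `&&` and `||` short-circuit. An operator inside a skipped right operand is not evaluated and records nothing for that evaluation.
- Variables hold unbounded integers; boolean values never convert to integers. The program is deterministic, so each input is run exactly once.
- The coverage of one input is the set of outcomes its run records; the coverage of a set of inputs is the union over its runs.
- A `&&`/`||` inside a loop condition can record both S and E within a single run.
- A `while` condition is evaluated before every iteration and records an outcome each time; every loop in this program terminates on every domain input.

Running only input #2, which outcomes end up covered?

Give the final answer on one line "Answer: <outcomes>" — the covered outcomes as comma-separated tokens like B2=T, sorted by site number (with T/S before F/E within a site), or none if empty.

Event log for input #2 (c=8, q=7):
  B1->F, B3->S, B2->T, B5->E, B4->F, B7->F, B8->T
as a set, this run covers: B1=F, B2=T, B3=S, B4=F, B5=E, B7=F, B8=T

Answer: B1=F, B2=T, B3=S, B4=F, B5=E, B7=F, B8=T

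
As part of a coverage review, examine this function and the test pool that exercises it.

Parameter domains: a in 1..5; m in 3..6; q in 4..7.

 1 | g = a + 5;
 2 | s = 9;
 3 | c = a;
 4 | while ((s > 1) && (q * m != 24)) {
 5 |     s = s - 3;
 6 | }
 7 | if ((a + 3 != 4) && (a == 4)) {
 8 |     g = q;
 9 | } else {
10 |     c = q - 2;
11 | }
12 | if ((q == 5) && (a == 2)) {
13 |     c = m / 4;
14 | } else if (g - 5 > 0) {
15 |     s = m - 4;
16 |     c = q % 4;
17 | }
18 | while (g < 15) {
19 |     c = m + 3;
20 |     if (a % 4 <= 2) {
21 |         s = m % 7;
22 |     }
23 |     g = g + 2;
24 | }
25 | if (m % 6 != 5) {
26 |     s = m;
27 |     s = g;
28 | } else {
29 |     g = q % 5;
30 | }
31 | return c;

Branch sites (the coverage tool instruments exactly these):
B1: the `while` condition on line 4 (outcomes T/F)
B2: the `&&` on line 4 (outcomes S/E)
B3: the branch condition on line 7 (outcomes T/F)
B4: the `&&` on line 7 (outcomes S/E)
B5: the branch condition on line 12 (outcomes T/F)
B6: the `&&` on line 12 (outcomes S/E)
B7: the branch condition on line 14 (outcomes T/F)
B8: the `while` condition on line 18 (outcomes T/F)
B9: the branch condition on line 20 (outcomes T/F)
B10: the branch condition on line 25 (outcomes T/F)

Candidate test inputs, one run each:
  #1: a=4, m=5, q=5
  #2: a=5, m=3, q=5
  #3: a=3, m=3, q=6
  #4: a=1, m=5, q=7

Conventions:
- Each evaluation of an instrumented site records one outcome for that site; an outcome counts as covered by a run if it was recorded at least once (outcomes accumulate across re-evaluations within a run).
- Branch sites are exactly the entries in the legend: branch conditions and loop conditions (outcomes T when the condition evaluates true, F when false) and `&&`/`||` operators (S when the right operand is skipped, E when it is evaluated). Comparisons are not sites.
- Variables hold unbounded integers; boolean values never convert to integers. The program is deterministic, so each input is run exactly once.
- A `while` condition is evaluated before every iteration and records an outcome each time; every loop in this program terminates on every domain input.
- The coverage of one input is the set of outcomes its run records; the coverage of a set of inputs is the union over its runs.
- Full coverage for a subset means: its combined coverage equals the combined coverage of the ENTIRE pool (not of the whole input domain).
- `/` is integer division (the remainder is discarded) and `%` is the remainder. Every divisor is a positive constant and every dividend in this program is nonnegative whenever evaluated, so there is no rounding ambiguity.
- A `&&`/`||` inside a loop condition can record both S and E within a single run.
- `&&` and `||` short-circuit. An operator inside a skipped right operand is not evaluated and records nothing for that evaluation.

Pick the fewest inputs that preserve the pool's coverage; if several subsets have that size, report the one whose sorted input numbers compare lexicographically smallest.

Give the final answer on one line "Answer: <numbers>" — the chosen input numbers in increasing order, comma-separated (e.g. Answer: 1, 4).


#1 (a=4, m=5, q=5) -> B2->E, B1->T, B2->E, B1->T, B2->E, B1->T, B2->S, B1->F, B4->E, B3->T, B6->E, B5->F, B7->F, B8->T, ...; covered: B1=T, B1=F, B2=S, B2=E, B3=T, B4=E, B5=F, B6=E, B7=F, B8=T, B8=F, B9=T, B10=F
#2 (a=5, m=3, q=5) -> B2->E, B1->T, B2->E, B1->T, B2->E, B1->T, B2->S, B1->F, B4->E, B3->F, B6->E, B5->F, B7->T, B8->T, ...; covered: B1=T, B1=F, B2=S, B2=E, B3=F, B4=E, B5=F, B6=E, B7=T, B8=T, B8=F, B9=T, B10=T
#3 (a=3, m=3, q=6) -> B2->E, B1->T, B2->E, B1->T, B2->E, B1->T, B2->S, B1->F, B4->E, B3->F, B6->S, B5->F, B7->T, B8->T, ...; covered: B1=T, B1=F, B2=S, B2=E, B3=F, B4=E, B5=F, B6=S, B7=T, B8=T, B8=F, B9=F, B10=T
#4 (a=1, m=5, q=7) -> B2->E, B1->T, B2->E, B1->T, B2->E, B1->T, B2->S, B1->F, B4->S, B3->F, B6->S, B5->F, B7->T, B8->T, ...; covered: B1=T, B1=F, B2=S, B2=E, B3=F, B4=S, B5=F, B6=S, B7=T, B8=T, B8=F, B9=T, B10=F
the full pool covers 19 outcomes: B1=T, B1=F, B2=S, B2=E, B3=T, B3=F, B4=S, B4=E, B5=F, B6=S, B6=E, B7=T, B7=F, B8=T, B8=F, B9=T, B9=F, B10=T, B10=F
checked all size-1 subsets: none covers 19 outcomes (max 13/19)
checked all size-2 subsets: none covers 19 outcomes (max 18/19)
size 3: inputs {1, 3, 4} cover all 19 outcomes, and no lexicographically smaller subset of this size does
Answer: 1, 3, 4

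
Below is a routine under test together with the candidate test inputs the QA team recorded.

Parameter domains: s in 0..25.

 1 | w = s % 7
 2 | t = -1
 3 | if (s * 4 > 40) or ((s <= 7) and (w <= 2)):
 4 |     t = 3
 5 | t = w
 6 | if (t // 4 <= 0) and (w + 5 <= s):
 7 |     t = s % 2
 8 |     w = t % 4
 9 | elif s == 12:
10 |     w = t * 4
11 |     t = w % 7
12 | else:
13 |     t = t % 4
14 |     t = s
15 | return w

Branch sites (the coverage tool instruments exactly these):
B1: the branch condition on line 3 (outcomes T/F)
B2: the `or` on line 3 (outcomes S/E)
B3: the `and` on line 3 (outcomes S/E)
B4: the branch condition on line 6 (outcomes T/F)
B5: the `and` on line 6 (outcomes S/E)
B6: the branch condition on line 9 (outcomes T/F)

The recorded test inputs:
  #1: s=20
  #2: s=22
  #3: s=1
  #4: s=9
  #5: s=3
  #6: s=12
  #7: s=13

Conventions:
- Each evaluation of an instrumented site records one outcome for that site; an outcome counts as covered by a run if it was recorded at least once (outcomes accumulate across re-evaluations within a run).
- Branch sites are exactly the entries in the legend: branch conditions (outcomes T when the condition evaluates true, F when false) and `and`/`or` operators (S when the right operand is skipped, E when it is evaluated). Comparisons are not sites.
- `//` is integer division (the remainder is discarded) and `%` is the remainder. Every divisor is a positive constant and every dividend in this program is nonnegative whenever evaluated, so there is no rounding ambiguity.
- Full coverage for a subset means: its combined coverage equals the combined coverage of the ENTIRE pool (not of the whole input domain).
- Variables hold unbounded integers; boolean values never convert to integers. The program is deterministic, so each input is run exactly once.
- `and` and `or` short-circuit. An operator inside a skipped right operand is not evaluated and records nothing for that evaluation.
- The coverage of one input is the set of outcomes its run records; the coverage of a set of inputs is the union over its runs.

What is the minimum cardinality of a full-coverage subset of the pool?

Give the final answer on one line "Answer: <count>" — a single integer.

run #1 (s=20) records B1=T, B2=S, B4=F, B5=S, B6=F
run #2 (s=22) records B1=T, B2=S, B4=T, B5=E
run #3 (s=1) records B1=T, B2=E, B3=E, B4=F, B5=E, B6=F
run #4 (s=9) records B1=F, B2=E, B3=S, B4=T, B5=E
run #5 (s=3) records B1=F, B2=E, B3=E, B4=F, B5=E, B6=F
run #6 (s=12) records B1=T, B2=S, B4=F, B5=S, B6=T
run #7 (s=13) records B1=T, B2=S, B4=F, B5=S, B6=F
together the pool reaches 12 outcomes: B1=T, B1=F, B2=S, B2=E, B3=S, B3=E, B4=T, B4=F, B5=S, B5=E, B6=T, B6=F
no size-1 subset reaches all 12 outcomes (best union: 6/12)
no size-2 subset reaches all 12 outcomes (best union: 10/12)
inputs {3, 4, 6} (size 3) cover everything; no size-3 subset with a lexicographically smaller index list covers all 12

Answer: 3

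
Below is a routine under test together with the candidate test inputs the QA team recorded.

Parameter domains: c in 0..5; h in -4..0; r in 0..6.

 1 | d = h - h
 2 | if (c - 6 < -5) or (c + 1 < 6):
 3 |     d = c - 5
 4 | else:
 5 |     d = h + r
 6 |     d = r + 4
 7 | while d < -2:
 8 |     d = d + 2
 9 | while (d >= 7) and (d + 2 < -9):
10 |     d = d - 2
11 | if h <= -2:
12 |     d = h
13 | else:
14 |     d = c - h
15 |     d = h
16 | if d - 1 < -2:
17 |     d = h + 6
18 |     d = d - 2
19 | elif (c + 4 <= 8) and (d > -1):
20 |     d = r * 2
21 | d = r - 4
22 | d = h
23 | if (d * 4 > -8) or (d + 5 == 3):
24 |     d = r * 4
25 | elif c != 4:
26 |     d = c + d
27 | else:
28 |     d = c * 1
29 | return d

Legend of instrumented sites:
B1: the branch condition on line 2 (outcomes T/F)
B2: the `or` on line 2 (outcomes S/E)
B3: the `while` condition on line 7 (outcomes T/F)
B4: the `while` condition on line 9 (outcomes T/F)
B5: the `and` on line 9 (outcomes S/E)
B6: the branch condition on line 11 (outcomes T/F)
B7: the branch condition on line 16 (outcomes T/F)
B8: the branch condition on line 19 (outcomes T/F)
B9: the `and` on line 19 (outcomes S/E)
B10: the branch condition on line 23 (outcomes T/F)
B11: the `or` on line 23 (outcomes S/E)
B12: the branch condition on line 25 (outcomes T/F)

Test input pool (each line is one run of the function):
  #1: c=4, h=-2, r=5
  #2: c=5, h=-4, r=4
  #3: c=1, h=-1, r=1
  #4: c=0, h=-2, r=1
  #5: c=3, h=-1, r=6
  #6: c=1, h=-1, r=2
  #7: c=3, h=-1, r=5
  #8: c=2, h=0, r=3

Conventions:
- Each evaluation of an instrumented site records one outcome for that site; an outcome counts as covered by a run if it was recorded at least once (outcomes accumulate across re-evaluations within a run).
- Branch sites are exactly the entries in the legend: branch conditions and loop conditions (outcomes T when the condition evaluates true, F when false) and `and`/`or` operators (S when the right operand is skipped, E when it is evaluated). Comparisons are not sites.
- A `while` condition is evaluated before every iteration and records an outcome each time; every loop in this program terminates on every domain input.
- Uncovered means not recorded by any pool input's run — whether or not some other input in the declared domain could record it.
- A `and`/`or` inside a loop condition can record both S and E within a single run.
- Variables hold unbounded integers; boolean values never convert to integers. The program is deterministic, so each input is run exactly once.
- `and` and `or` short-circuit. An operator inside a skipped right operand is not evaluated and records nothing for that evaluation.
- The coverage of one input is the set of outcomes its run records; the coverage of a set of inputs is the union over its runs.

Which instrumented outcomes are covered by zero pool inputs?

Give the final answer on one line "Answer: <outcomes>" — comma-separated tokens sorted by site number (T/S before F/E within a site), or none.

input #1 (c=4, h=-2, r=5): covers B1=T, B2=E, B3=F, B4=F, B5=S, B6=T, B7=T, B10=T, B11=E
input #2 (c=5, h=-4, r=4): covers B1=F, B2=E, B3=F, B4=F, B5=E, B6=T, B7=T, B10=F, B11=E, B12=T
input #3 (c=1, h=-1, r=1): covers B1=T, B2=E, B3=T, B3=F, B4=F, B5=S, B6=F, B7=F, B8=F, B9=E, B10=T, B11=S
input #4 (c=0, h=-2, r=1): covers B1=T, B2=S, B3=T, B3=F, B4=F, B5=S, B6=T, B7=T, B10=T, B11=E
input #5 (c=3, h=-1, r=6): covers B1=T, B2=E, B3=F, B4=F, B5=S, B6=F, B7=F, B8=F, B9=E, B10=T, B11=S
input #6 (c=1, h=-1, r=2): covers B1=T, B2=E, B3=T, B3=F, B4=F, B5=S, B6=F, B7=F, B8=F, B9=E, B10=T, B11=S
input #7 (c=3, h=-1, r=5): covers B1=T, B2=E, B3=F, B4=F, B5=S, B6=F, B7=F, B8=F, B9=E, B10=T, B11=S
input #8 (c=2, h=0, r=3): covers B1=T, B2=E, B3=T, B3=F, B4=F, B5=S, B6=F, B7=F, B8=T, B9=E, B10=T, B11=S
union over the pool: B1=T, B1=F, B2=S, B2=E, B3=T, B3=F, B4=F, B5=S, B5=E, B6=T, B6=F, B7=T, B7=F, B8=T, B8=F, B9=E, B10=T, B10=F, B11=S, B11=E, B12=T
uncovered (3 of 24): B4=T, B9=S, B12=F

Answer: B4=T, B9=S, B12=F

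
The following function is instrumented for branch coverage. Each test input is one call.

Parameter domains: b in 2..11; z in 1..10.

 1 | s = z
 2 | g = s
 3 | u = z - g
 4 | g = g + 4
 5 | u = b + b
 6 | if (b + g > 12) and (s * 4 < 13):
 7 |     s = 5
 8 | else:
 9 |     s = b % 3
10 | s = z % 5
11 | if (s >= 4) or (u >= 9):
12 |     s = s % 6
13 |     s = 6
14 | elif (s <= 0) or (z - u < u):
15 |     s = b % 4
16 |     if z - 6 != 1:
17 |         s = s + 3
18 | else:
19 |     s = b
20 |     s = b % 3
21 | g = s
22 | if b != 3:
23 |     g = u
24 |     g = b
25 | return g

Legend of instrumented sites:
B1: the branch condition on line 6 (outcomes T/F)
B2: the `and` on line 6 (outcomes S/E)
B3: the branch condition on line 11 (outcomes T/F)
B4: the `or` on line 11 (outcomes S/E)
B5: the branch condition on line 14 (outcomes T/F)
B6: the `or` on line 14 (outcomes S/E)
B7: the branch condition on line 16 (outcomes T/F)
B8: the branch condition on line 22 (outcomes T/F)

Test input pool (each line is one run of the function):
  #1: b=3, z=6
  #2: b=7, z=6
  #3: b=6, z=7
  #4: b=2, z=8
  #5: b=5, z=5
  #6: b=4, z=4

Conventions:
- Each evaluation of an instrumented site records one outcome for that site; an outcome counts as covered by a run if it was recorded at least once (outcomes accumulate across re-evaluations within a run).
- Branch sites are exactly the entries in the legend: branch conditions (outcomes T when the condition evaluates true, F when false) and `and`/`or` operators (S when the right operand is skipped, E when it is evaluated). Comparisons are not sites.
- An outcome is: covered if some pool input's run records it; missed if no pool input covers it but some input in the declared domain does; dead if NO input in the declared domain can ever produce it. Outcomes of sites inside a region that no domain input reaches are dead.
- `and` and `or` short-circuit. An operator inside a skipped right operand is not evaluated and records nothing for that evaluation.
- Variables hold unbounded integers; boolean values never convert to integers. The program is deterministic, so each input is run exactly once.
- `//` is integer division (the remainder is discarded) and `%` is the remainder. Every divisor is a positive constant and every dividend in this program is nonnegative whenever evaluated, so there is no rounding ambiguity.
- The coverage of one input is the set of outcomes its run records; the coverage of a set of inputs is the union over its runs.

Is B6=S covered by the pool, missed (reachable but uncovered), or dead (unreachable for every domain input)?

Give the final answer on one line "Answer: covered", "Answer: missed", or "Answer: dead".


no pool input records B6=S
but domain input (b=2, z=5) does record it -> reachable, so missed
Answer: missed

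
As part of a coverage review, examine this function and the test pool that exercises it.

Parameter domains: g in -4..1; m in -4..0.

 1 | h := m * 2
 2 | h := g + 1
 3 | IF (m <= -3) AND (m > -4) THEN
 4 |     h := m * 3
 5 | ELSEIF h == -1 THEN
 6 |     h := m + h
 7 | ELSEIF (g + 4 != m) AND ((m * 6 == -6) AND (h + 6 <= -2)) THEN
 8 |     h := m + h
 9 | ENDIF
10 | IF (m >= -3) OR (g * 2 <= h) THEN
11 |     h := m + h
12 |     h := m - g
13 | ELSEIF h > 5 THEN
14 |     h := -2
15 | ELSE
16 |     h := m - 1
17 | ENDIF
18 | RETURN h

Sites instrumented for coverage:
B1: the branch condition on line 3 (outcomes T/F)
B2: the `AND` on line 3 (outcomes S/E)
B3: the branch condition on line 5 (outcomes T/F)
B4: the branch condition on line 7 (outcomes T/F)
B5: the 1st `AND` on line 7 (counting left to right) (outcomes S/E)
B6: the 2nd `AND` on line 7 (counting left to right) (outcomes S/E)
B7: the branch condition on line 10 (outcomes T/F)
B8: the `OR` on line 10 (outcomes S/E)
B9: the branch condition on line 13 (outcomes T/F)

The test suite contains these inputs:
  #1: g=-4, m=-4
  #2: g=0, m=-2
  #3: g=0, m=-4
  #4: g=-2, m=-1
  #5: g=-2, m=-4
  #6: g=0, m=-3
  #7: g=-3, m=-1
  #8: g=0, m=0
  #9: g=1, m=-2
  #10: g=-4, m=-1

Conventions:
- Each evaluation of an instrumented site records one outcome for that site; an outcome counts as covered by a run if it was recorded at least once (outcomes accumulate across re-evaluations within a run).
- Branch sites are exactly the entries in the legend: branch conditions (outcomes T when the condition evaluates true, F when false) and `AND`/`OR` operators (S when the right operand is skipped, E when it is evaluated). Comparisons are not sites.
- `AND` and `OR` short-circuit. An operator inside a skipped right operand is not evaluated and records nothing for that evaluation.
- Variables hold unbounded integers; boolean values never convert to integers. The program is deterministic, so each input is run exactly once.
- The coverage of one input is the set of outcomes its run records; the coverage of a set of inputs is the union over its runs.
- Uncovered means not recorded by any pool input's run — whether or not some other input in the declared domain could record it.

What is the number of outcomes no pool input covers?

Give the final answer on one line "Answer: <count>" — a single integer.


input #1, g=-4, m=-4: outcomes B1=F, B2=E, B3=F, B4=F, B5=E, B6=S, B7=T, B8=E
input #2, g=0, m=-2: outcomes B1=F, B2=S, B3=F, B4=F, B5=E, B6=S, B7=T, B8=S
input #3, g=0, m=-4: outcomes B1=F, B2=E, B3=F, B4=F, B5=E, B6=S, B7=T, B8=E
input #4, g=-2, m=-1: outcomes B1=F, B2=S, B3=T, B7=T, B8=S
input #5, g=-2, m=-4: outcomes B1=F, B2=E, B3=T, B7=F, B8=E, B9=F
input #6, g=0, m=-3: outcomes B1=T, B2=E, B7=T, B8=S
input #7, g=-3, m=-1: outcomes B1=F, B2=S, B3=F, B4=F, B5=E, B6=E, B7=T, B8=S
input #8, g=0, m=0: outcomes B1=F, B2=S, B3=F, B4=F, B5=E, B6=S, B7=T, B8=S
input #9, g=1, m=-2: outcomes B1=F, B2=S, B3=F, B4=F, B5=E, B6=S, B7=T, B8=S
input #10, g=-4, m=-1: outcomes B1=F, B2=S, B3=F, B4=F, B5=E, B6=E, B7=T, B8=S
union over the pool: B1=T, B1=F, B2=S, B2=E, B3=T, B3=F, B4=F, B5=E, B6=S, B6=E, B7=T, B7=F, B8=S, B8=E, B9=F
uncovered (3 of 18): B4=T, B5=S, B9=T
Answer: 3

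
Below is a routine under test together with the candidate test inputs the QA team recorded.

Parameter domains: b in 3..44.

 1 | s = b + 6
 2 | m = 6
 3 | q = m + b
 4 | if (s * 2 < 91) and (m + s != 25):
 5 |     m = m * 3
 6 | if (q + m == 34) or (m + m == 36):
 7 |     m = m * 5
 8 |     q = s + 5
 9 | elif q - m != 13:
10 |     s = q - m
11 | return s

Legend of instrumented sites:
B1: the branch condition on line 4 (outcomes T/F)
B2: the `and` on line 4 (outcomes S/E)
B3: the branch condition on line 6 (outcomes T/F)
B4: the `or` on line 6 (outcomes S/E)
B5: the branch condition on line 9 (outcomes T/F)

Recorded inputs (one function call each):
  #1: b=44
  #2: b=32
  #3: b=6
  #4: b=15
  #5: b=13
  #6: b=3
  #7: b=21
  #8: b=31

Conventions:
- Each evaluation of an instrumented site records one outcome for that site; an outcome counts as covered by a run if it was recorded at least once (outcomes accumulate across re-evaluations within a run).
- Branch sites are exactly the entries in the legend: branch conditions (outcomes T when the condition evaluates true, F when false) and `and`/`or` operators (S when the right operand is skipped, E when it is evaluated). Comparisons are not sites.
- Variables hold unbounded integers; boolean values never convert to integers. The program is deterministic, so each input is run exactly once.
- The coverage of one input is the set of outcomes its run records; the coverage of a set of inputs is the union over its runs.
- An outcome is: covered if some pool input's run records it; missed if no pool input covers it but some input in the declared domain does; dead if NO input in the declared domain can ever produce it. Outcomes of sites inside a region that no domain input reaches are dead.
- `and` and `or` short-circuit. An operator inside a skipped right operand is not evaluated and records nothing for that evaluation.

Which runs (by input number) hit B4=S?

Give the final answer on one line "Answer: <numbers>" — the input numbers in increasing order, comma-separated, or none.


input #1 (b=44): misses B4=S
input #2 (b=32): misses B4=S
input #3 (b=6): misses B4=S
input #4 (b=15): misses B4=S
input #5 (b=13): misses B4=S
input #6 (b=3): misses B4=S
input #7 (b=21): misses B4=S
input #8 (b=31): misses B4=S
Answer: none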